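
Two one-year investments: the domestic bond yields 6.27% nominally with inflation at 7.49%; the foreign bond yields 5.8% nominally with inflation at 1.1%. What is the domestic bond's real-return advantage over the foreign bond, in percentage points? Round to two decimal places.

The domestic bond real return: 1.0627/1.0749 − 1 = -1.135%.
The foreign bond real return: 1.058/1.011 − 1 = 4.649%.
Difference: -1.135 − 4.649 = -5.784 pp.

-5.78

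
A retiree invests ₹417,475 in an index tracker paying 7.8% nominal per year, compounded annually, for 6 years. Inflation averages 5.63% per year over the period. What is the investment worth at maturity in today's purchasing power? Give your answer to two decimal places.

Nominal value at maturity: ₹417,475 × (1 + 7.8%)^6 ≈ ₹655,153.46.
Price-level factor over 6 years: (1 + 5.63%)^6 ≈ 1.3890685507.
Dividing the nominal maturity value by the price-level factor gives the value in today's money.

₹471,649.48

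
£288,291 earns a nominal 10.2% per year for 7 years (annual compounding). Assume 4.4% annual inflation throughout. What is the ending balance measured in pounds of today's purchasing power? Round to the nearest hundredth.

Nominal value at maturity: £288,291 × (1 + 10.2%)^7 ≈ £568,986.87.
Price-level factor over 7 years: (1 + 4.4%)^7 ≈ 1.3517721377.
Dividing the nominal maturity value by the price-level factor gives the value in today's money.

£420,919.22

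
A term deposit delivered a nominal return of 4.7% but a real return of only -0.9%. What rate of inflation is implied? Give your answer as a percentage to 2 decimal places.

5.65%

From (1+r_nom) = (1+r_real)(1+π), we get 1+π = (1 + 4.7%)/(1 − 0.9%) = 1.047/0.991 ≈ 1.05651.
So π ≈ 5.6509%.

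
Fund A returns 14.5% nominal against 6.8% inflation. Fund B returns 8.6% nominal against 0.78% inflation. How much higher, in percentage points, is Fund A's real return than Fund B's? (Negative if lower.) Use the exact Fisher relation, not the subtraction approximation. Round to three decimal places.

-0.550

Fund A real return: 1.145/1.068 − 1 = 7.2097%.
Fund B real return: 1.086/1.0078 − 1 = 7.7595%.
Difference: 7.2097 − 7.7595 = -0.5498 pp.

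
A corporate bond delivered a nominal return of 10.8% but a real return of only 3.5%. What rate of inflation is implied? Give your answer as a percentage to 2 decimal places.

7.05%

From (1+r_nom) = (1+r_real)(1+π), we get 1+π = (1 + 10.8%)/(1 + 3.5%) = 1.108/1.035 ≈ 1.07053.
So π ≈ 7.0531%.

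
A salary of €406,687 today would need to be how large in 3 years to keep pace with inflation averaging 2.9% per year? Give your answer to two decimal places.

Cumulative price-level factor: (1+2.9%)^3 = 1.089547389.
Multiplying €406,687 by the price-level factor gives the future nominal sum.

€443,104.76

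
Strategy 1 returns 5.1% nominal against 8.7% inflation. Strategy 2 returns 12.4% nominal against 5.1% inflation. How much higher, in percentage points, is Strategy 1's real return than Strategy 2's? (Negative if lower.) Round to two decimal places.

-10.26

Strategy 1 real return: 1.051/1.087 − 1 = -3.312%.
Strategy 2 real return: 1.124/1.051 − 1 = 6.946%.
Difference: -3.312 − 6.946 = -10.258 pp.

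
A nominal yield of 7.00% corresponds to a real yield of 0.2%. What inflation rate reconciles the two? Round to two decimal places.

From (1+r_nom) = (1+r_real)(1+π), we get 1+π = (1 + 7.00%)/(1 + 0.2%) = 1.0700/1.002 ≈ 1.06786.
So π ≈ 6.7864%.

6.79%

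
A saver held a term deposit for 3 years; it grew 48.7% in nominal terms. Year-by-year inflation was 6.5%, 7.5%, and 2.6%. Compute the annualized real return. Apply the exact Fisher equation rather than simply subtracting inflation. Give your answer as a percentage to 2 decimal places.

8.18%

Cumulative inflation factor: 1.065 × 1.075 × 1.026 ≈ 1.17464.
Nominal growth factor: 1.48700. Real growth factor = 1.48700 / 1.17464 ≈ 1.26592.
Annualized: 1.26592^(1/3) − 1 ≈ 0.08177.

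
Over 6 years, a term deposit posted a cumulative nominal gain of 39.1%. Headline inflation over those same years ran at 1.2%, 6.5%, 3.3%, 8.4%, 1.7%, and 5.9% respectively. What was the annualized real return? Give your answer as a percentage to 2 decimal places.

1.14%

Cumulative inflation factor: 1.012 × 1.065 × 1.033 × 1.084 × 1.017 × 1.059 ≈ 1.29980.
Nominal growth factor: 1.39100. Real growth factor = 1.39100 / 1.29980 ≈ 1.07016.
Annualized: 1.07016^(1/6) − 1 ≈ 0.01137.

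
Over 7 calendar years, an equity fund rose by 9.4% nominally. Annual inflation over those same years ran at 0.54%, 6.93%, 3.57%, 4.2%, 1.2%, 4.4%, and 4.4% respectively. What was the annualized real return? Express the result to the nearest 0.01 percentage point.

Cumulative inflation factor: 1.0054 × 1.0693 × 1.0357 × 1.042 × 1.012 × 1.044 × 1.044 ≈ 1.27974.
Nominal growth factor: 1.09400. Real growth factor = 1.09400 / 1.27974 ≈ 0.85486.
Annualized: 0.85486^(1/7) − 1 ≈ -0.02215.

-2.22%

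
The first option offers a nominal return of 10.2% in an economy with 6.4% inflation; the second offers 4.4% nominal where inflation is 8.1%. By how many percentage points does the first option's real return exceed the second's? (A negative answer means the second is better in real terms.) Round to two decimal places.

The first option real return: 1.102/1.064 − 1 = 3.571%.
The second real return: 1.044/1.081 − 1 = -3.423%.
Difference: 3.571 − (-3.423) = 6.994 pp.

6.99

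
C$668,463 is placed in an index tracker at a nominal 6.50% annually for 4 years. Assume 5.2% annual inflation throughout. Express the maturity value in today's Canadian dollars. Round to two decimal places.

C$702,122.43

Nominal value at maturity: C$668,463 × (1 + 6.50%)^4 ≈ C$859,955.16.
Price-level factor over 4 years: (1 + 5.2%)^4 ≈ 1.2247937436.
The maturity value deflated by that factor is the answer in today's purchasing power.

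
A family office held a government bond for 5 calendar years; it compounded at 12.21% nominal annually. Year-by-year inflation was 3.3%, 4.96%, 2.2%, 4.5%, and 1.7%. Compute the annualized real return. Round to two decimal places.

Cumulative inflation factor: 1.033 × 1.0496 × 1.022 × 1.045 × 1.017 ≈ 1.17764.
Nominal growth factor: 1.77893. Real growth factor = 1.77893 / 1.17764 ≈ 1.51059.
Annualized: 1.51059^(1/5) − 1 ≈ 0.08600.

8.60%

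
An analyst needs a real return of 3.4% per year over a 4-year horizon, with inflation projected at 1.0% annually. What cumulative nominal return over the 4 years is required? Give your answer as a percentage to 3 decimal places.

18.951%

Required annual nominal rate: (1+3.4%)(1+1.0%) − 1 = 4.434%.
Cumulative over 4 years: (1 + 0.04434)^4 − 1 ≈ 0.18951.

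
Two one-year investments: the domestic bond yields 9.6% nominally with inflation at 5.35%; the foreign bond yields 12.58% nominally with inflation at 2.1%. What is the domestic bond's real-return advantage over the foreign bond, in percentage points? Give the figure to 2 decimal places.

The domestic bond real return: 1.096/1.0535 − 1 = 4.034%.
The foreign bond real return: 1.1258/1.021 − 1 = 10.264%.
Difference: 4.034 − 10.264 = -6.230 pp.

-6.23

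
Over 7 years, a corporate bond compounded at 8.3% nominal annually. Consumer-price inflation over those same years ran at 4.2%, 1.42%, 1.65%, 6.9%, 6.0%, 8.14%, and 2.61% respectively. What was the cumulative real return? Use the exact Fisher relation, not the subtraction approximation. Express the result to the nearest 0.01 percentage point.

29.37%

Cumulative inflation factor: 1.042 × 1.0142 × 1.0165 × 1.069 × 1.060 × 1.0814 × 1.0261 ≈ 1.35070.
Nominal growth factor: 1.74743. Real growth factor = 1.74743 / 1.35070 ≈ 1.29372.
Total real return ≈ 29.3722%.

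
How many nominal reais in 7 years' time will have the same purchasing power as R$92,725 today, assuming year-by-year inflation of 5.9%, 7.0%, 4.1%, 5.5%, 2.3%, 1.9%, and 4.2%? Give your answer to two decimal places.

R$125,342.20

Cumulative price-level factor: 1.059 × 1.070 × 1.041 × 1.055 × 1.023 × 1.019 × 1.042 ≈ 1.3517627159.
Multiplying R$92,725 by the price-level factor gives the future nominal sum.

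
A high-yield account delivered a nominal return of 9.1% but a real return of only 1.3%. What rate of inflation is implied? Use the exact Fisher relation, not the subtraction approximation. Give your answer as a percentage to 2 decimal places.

7.70%

From (1+r_nom) = (1+r_real)(1+π), we get 1+π = (1 + 9.1%)/(1 + 1.3%) = 1.091/1.013 ≈ 1.07700.
So π ≈ 7.6999%.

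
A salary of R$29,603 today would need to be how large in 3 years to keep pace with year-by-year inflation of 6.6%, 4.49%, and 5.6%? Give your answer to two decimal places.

R$34,820.23

Cumulative price-level factor: 1.066 × 1.0449 × 1.056 = 1.1762397504.
Multiplying R$29,603 by the price-level factor gives the future nominal sum.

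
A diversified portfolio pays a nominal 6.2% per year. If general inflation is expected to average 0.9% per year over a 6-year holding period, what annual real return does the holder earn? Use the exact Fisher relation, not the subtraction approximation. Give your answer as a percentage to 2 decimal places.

With constant rates the annual real return is the same each year: (1+6.2%)/(1+0.9%) − 1 = 0.05253.

5.25%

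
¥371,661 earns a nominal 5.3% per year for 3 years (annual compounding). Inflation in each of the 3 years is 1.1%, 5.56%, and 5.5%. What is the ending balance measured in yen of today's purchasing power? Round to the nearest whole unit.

¥385,415

Nominal value at maturity: ¥371,661 × (1 + 5.3%)^3 ≈ ¥433,942.
Price-level factor over 3 years: 1.011 × 1.0556 × 1.055 = 1.125908238.
Dividing the nominal maturity value by the price-level factor gives the value in today's money.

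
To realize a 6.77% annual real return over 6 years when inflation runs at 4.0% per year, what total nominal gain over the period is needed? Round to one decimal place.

87.5%

Required annual nominal rate: (1+6.77%)(1+4.0%) − 1 = 11.0408%.
Cumulative over 6 years: (1 + 0.110408)^6 − 1 ≈ 0.87454.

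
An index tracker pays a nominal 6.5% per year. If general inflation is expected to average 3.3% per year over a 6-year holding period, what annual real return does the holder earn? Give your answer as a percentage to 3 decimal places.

3.098%

With constant rates the annual real return is the same each year: (1+6.5%)/(1+3.3%) − 1 = 0.03098.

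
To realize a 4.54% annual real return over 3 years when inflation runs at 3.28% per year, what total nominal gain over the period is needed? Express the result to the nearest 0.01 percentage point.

25.86%

Required annual nominal rate: (1+4.54%)(1+3.28%) − 1 = 7.968912%.
Cumulative over 3 years: (1 + 0.07968912)^3 − 1 ≈ 0.25862.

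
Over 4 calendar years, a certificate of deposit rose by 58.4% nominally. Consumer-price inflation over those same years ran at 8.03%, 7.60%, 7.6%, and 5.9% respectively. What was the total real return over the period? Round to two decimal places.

Cumulative inflation factor: 1.0803 × 1.0760 × 1.076 × 1.059 ≈ 1.32454.
Nominal growth factor: 1.58400. Real growth factor = 1.58400 / 1.32454 ≈ 1.19589.
Total real return ≈ 19.5887%.

19.59%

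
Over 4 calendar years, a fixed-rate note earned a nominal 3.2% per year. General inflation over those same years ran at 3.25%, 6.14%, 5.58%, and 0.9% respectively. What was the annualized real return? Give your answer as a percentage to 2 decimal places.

-0.72%

Cumulative inflation factor: 1.0325 × 1.0614 × 1.0558 × 1.009 ≈ 1.16746.
Nominal growth factor: 1.13428. Real growth factor = 1.13428 / 1.16746 ≈ 0.97158.
Annualized: 0.97158^(1/4) − 1 ≈ -0.00718.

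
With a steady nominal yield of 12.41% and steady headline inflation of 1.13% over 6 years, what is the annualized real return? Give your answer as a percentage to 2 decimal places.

With constant rates the annual real return is the same each year: (1+12.41%)/(1+1.13%) − 1 = 0.11154.

11.15%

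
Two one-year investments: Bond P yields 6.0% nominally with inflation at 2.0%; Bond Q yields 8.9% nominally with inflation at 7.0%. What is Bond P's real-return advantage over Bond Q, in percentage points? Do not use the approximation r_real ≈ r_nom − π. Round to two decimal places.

2.15

Bond P real return: 1.060/1.020 − 1 = 3.922%.
Bond Q real return: 1.089/1.070 − 1 = 1.776%.
Difference: 3.922 − 1.776 = 2.146 pp.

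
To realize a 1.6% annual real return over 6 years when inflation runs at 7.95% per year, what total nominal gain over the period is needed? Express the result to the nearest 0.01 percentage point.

Required annual nominal rate: (1+1.6%)(1+7.95%) − 1 = 9.6772%.
Cumulative over 6 years: (1 + 0.096772)^6 − 1 ≈ 0.74060.

74.06%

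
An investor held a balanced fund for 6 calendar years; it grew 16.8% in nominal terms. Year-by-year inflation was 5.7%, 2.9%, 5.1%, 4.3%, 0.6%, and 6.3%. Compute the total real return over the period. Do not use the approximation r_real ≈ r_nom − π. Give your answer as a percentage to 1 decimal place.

-8.4%

Cumulative inflation factor: 1.057 × 1.029 × 1.051 × 1.043 × 1.006 × 1.063 ≈ 1.27500.
Nominal growth factor: 1.16800. Real growth factor = 1.16800 / 1.27500 ≈ 0.91608.
Total real return ≈ -8.3918%.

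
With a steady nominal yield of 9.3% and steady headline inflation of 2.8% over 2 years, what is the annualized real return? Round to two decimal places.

6.32%

With constant rates the annual real return is the same each year: (1+9.3%)/(1+2.8%) − 1 = 0.06323.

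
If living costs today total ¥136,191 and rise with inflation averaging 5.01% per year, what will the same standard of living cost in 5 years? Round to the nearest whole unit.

¥173,901

Cumulative price-level factor: (1+5.01%)^5 ≈ 1.2768894314.
Multiplying ¥136,191 by the price-level factor gives the future nominal sum.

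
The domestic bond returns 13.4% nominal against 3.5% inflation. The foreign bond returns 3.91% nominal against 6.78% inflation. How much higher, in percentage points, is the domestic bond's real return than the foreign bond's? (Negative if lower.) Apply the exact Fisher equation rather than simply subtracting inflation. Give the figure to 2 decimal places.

12.25

The domestic bond real return: 1.134/1.035 − 1 = 9.565%.
The foreign bond real return: 1.0391/1.0678 − 1 = -2.688%.
Difference: 9.565 − (-2.688) = 12.253 pp.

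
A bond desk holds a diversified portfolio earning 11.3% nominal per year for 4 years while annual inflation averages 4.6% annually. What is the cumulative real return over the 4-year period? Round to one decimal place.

28.2%

The annual real rate is (1+11.3%)/(1+4.6%) − 1 = 6.4054%.
Compounded over 4 years: (1 + 0.064054)^4 − 1 ≈ 0.28190.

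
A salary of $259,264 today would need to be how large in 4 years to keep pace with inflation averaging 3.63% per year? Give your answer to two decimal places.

Cumulative price-level factor: (1+3.63%)^4 ≈ 1.1532992049.
The nominal amount required is $259,264 scaled up by that factor.

$299,008.97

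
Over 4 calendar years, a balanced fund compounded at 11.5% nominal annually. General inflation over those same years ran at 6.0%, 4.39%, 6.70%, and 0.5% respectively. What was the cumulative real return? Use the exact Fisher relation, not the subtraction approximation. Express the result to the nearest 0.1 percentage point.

Cumulative inflation factor: 1.060 × 1.0439 × 1.0670 × 1.005 ≈ 1.18658.
Nominal growth factor: 1.54561. Real growth factor = 1.54561 / 1.18658 ≈ 1.30258.
Total real return ≈ 30.2579%.

30.3%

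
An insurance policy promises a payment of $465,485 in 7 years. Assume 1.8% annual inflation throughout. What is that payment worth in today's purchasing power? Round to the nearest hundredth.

$410,838.60

Price-level factor over 7 years: (1 + 1.8%)^7 ≈ 1.1330118341.
Purchasing power today: $465,485 divided by that factor.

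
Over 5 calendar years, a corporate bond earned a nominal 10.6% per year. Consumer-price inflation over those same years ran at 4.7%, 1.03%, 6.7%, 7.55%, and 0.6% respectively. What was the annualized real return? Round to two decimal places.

6.27%

Cumulative inflation factor: 1.047 × 1.0103 × 1.067 × 1.0755 × 1.006 ≈ 1.22115.
Nominal growth factor: 1.65491. Real growth factor = 1.65491 / 1.22115 ≈ 1.35521.
Annualized: 1.35521^(1/5) − 1 ≈ 0.06268.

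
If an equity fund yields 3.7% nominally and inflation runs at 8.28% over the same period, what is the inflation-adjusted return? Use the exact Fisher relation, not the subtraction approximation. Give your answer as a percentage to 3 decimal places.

Real return via the Fisher equation: (1 + 3.7%)/(1 + 8.28%) − 1 = 1.037/1.0828 − 1 ≈ -0.04230.

-4.230%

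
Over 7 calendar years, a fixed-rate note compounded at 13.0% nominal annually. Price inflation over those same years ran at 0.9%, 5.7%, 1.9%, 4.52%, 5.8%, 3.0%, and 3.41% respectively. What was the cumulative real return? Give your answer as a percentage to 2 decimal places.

83.79%

Cumulative inflation factor: 1.009 × 1.057 × 1.019 × 1.0452 × 1.058 × 1.030 × 1.0341 ≈ 1.28004.
Nominal growth factor: 2.35261. Real growth factor = 2.35261 / 1.28004 ≈ 1.83791.
Total real return ≈ 83.7909%.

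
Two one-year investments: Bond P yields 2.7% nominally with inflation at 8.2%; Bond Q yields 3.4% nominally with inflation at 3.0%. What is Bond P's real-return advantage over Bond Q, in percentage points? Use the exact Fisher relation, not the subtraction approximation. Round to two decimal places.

-5.47

Bond P real return: 1.027/1.082 − 1 = -5.083%.
Bond Q real return: 1.034/1.030 − 1 = 0.388%.
Difference: -5.083 − 0.388 = -5.471 pp.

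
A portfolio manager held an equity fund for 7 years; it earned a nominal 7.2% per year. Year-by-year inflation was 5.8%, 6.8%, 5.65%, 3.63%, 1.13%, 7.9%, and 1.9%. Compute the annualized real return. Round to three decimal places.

Cumulative inflation factor: 1.058 × 1.068 × 1.0565 × 1.0363 × 1.0113 × 1.079 × 1.019 ≈ 1.37559.
Nominal growth factor: 1.62691. Real growth factor = 1.62691 / 1.37559 ≈ 1.18270.
Annualized: 1.18270^(1/7) − 1 ≈ 0.02426.

2.426%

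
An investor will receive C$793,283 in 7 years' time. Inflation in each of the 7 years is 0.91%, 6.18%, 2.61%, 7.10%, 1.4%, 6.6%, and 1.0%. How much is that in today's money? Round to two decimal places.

Price-level factor over 7 years: 1.0091 × 1.0618 × 1.0261 × 1.0710 × 1.014 × 1.066 × 1.010 ≈ 1.2855015928.
Purchasing power today: C$793,283 divided by that factor.

C$617,099.97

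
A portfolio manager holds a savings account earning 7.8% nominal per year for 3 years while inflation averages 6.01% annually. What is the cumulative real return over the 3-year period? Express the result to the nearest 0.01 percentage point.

The annual real rate is (1+7.8%)/(1+6.01%) − 1 = 1.6885%.
Compounded over 3 years: (1 + 0.016885)^3 − 1 ≈ 0.05152.

5.15%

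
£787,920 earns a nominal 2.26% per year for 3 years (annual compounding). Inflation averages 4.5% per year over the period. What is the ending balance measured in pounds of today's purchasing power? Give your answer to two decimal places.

Nominal value at maturity: £787,920 × (1 + 2.26%)^3 ≈ £842,557.39.
Price-level factor over 3 years: (1 + 4.5%)^3 = 1.141166125.
The maturity value deflated by that factor is the answer in today's purchasing power.

£738,330.18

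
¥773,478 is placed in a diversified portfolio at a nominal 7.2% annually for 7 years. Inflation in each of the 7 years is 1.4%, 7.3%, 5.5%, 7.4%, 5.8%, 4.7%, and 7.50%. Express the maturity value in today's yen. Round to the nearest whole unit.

¥857,188

Nominal value at maturity: ¥773,478 × (1 + 7.2%)^7 ≈ ¥1,258,379.
Price-level factor over 7 years: 1.014 × 1.073 × 1.055 × 1.074 × 1.058 × 1.047 × 1.0750 ≈ 1.4680310170.
Dividing the nominal maturity value by the price-level factor gives the value in today's money.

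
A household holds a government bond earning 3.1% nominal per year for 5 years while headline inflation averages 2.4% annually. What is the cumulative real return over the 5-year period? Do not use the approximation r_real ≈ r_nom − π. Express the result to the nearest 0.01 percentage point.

3.47%

The annual real rate is (1+3.1%)/(1+2.4%) − 1 = 0.6836%.
Compounded over 5 years: (1 + 0.006836)^5 − 1 ≈ 0.03465.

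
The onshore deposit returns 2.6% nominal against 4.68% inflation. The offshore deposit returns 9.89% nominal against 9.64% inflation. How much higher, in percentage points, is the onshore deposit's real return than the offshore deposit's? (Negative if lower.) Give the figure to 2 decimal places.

-2.22

The onshore deposit real return: 1.026/1.0468 − 1 = -1.987%.
The offshore deposit real return: 1.0989/1.0964 − 1 = 0.228%.
Difference: -1.987 − 0.228 = -2.215 pp.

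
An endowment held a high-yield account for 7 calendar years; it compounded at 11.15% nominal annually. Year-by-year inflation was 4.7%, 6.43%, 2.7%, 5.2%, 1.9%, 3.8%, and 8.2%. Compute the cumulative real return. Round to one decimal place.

Cumulative inflation factor: 1.047 × 1.0643 × 1.027 × 1.052 × 1.019 × 1.038 × 1.082 ≈ 1.37783.
Nominal growth factor: 2.09588. Real growth factor = 2.09588 / 1.37783 ≈ 1.52114.
Total real return ≈ 52.1145%.

52.1%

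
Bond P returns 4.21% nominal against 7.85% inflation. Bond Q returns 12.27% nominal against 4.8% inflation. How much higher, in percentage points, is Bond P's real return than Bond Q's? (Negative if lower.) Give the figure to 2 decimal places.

Bond P real return: 1.0421/1.0785 − 1 = -3.375%.
Bond Q real return: 1.1227/1.048 − 1 = 7.128%.
Difference: -3.375 − 7.128 = -10.503 pp.

-10.50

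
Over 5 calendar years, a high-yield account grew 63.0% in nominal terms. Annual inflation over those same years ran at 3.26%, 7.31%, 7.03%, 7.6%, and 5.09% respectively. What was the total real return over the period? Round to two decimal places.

21.54%

Cumulative inflation factor: 1.0326 × 1.0731 × 1.0703 × 1.076 × 1.0509 ≈ 1.34107.
Nominal growth factor: 1.63000. Real growth factor = 1.63000 / 1.34107 ≈ 1.21545.
Total real return ≈ 21.5447%.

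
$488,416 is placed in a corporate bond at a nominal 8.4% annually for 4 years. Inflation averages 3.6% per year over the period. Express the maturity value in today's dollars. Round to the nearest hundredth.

Nominal value at maturity: $488,416 × (1 + 8.4%)^4 ≈ $674,383.62.
Price-level factor over 4 years: (1 + 3.6%)^4 ≈ 1.1519643036.
Dividing the nominal maturity value by the price-level factor gives the value in today's money.

$585,420.59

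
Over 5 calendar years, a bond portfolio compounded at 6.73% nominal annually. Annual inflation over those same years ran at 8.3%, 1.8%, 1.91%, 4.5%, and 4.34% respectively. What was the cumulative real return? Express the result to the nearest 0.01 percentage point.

Cumulative inflation factor: 1.083 × 1.018 × 1.0191 × 1.045 × 1.0434 ≈ 1.22507.
Nominal growth factor: 1.38495. Real growth factor = 1.38495 / 1.22507 ≈ 1.13050.
Total real return ≈ 13.0505%.

13.05%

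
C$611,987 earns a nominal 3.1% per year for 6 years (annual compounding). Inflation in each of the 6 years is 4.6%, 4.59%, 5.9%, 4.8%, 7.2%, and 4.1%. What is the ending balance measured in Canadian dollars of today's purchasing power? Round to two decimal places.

C$542,462.33

Nominal value at maturity: C$611,987 × (1 + 3.1%)^6 ≈ C$735,011.59.
Price-level factor over 6 years: 1.046 × 1.0459 × 1.059 × 1.048 × 1.072 × 1.041 ≈ 1.3549541677.
Dividing the nominal maturity value by the price-level factor gives the value in today's money.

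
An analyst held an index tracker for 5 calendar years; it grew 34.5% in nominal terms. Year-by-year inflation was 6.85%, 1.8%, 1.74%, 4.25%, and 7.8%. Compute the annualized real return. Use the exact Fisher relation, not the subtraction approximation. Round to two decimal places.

1.58%

Cumulative inflation factor: 1.0685 × 1.018 × 1.0174 × 1.0425 × 1.078 ≈ 1.24368.
Nominal growth factor: 1.34500. Real growth factor = 1.34500 / 1.24368 ≈ 1.08147.
Annualized: 1.08147^(1/5) − 1 ≈ 0.01579.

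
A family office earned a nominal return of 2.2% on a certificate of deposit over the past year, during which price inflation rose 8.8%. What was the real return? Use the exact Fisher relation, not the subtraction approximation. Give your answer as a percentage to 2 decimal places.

Real return via the Fisher equation: (1 + 2.2%)/(1 + 8.8%) − 1 = 1.022/1.088 − 1 ≈ -0.06066.

-6.07%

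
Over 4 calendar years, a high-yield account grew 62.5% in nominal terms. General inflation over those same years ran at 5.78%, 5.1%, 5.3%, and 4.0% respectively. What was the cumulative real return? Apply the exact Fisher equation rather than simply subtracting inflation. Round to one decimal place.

33.5%

Cumulative inflation factor: 1.0578 × 1.051 × 1.053 × 1.040 ≈ 1.21750.
Nominal growth factor: 1.62500. Real growth factor = 1.62500 / 1.21750 ≈ 1.33471.
Total real return ≈ 33.4705%.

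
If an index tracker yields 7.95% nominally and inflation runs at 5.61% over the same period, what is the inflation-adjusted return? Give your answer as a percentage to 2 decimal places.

2.22%

Real return via the Fisher equation: (1 + 7.95%)/(1 + 5.61%) − 1 = 1.0795/1.0561 − 1 ≈ 0.02216.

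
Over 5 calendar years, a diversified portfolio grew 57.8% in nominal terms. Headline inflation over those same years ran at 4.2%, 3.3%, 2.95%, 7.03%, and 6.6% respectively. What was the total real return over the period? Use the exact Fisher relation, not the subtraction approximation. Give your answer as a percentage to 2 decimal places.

24.81%

Cumulative inflation factor: 1.042 × 1.033 × 1.0295 × 1.0703 × 1.066 ≈ 1.26432.
Nominal growth factor: 1.57800. Real growth factor = 1.57800 / 1.26432 ≈ 1.24810.
Total real return ≈ 24.8101%.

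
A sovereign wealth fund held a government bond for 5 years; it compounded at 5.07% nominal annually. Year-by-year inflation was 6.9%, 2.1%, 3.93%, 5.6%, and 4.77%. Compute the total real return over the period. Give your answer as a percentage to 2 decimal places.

Cumulative inflation factor: 1.069 × 1.021 × 1.0393 × 1.056 × 1.0477 ≈ 1.25500.
Nominal growth factor: 1.28054. Real growth factor = 1.28054 / 1.25500 ≈ 1.02035.
Total real return ≈ 2.0348%.

2.03%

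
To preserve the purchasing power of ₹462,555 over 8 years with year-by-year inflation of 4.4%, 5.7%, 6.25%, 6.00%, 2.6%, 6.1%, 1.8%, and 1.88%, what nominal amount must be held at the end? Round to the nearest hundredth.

Cumulative price-level factor: 1.044 × 1.057 × 1.0625 × 1.0600 × 1.026 × 1.061 × 1.018 × 1.0188 ≈ 1.4031682491.
Multiplying ₹462,555 by the price-level factor gives the future nominal sum.

₹649,042.49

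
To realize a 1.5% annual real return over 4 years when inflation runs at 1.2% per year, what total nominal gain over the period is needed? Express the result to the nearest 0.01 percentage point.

Required annual nominal rate: (1+1.5%)(1+1.2%) − 1 = 2.718%.
Cumulative over 4 years: (1 + 0.02718)^4 − 1 ≈ 0.11323.

11.32%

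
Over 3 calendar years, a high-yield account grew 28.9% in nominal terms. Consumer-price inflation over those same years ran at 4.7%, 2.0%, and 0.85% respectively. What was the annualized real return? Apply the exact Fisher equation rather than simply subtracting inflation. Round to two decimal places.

Cumulative inflation factor: 1.047 × 1.020 × 1.0085 ≈ 1.07702.
Nominal growth factor: 1.28900. Real growth factor = 1.28900 / 1.07702 ≈ 1.19682.
Annualized: 1.19682^(1/3) − 1 ≈ 0.06172.

6.17%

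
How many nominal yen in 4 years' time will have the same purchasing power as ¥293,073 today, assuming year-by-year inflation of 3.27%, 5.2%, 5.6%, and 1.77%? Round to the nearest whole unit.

Cumulative price-level factor: 1.0327 × 1.052 × 1.056 × 1.0177 ≈ 1.1675449496.
Multiplying ¥293,073 by the price-level factor gives the future nominal sum.

¥342,176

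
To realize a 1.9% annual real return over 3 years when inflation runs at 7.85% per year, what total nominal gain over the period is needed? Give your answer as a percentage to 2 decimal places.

Required annual nominal rate: (1+1.9%)(1+7.85%) − 1 = 9.89915%.
Cumulative over 3 years: (1 + 0.0989915)^3 − 1 ≈ 0.32734.

32.73%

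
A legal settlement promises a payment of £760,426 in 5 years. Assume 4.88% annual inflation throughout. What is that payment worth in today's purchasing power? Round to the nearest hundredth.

£599,230.02

Price-level factor over 5 years: (1 + 4.88%)^5 ≈ 1.2690051758.
Purchasing power today: £760,426 divided by that factor.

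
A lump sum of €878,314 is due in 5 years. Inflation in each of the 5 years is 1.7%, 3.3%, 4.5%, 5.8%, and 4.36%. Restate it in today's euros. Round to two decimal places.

€724,590.28

Price-level factor over 5 years: 1.017 × 1.033 × 1.045 × 1.058 × 1.0436 ≈ 1.2121526158.
Purchasing power today: €878,314 divided by that factor.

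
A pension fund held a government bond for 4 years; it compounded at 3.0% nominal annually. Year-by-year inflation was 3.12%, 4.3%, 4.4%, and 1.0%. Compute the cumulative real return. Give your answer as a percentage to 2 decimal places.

Cumulative inflation factor: 1.0312 × 1.043 × 1.044 × 1.010 ≈ 1.13409.
Nominal growth factor: 1.12551. Real growth factor = 1.12551 / 1.13409 ≈ 0.99243.
Total real return ≈ -0.7570%.

-0.76%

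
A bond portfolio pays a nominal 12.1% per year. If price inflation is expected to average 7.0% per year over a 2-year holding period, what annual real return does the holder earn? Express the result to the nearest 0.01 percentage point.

4.77%

With constant rates the annual real return is the same each year: (1+12.1%)/(1+7.0%) − 1 = 0.04766.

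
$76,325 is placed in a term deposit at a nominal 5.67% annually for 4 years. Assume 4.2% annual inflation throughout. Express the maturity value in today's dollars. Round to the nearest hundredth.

$80,724.02

Nominal value at maturity: $76,325 × (1 + 5.67%)^4 ≈ $95,164.21.
Price-level factor over 4 years: (1 + 4.2%)^4 ≈ 1.1788834637.
The maturity value deflated by that factor is the answer in today's purchasing power.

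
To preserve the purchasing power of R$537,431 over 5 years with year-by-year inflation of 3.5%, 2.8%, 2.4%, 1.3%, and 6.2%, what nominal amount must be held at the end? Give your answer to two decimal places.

Cumulative price-level factor: 1.035 × 1.028 × 1.024 × 1.013 × 1.062 ≈ 1.1721073335.
The nominal amount required is R$537,431 scaled up by that factor.

R$629,926.82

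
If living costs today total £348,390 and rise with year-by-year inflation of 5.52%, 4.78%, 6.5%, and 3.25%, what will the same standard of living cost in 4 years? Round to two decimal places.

Cumulative price-level factor: 1.0552 × 1.0478 × 1.065 × 1.0325 ≈ 1.2157739811.
The nominal amount required is £348,390 scaled up by that factor.

£423,563.50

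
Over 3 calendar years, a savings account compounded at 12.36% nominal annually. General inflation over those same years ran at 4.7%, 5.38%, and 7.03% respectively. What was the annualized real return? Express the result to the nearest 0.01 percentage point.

6.30%

Cumulative inflation factor: 1.047 × 1.0538 × 1.0703 ≈ 1.18089.
Nominal growth factor: 1.41852. Real growth factor = 1.41852 / 1.18089 ≈ 1.20123.
Annualized: 1.20123^(1/3) − 1 ≈ 0.06302.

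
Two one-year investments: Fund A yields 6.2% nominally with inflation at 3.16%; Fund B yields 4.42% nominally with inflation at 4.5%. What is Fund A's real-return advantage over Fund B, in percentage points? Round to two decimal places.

3.02

Fund A real return: 1.062/1.0316 − 1 = 2.947%.
Fund B real return: 1.0442/1.045 − 1 = -0.077%.
Difference: 2.947 − (-0.077) = 3.024 pp.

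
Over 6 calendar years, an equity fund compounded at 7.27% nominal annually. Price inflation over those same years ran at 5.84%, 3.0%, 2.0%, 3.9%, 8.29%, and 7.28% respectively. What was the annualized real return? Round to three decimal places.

Cumulative inflation factor: 1.0584 × 1.030 × 1.020 × 1.039 × 1.0829 × 1.0728 ≈ 1.34218.
Nominal growth factor: 1.52360. Real growth factor = 1.52360 / 1.34218 ≈ 1.13517.
Annualized: 1.13517^(1/6) − 1 ≈ 0.02135.

2.135%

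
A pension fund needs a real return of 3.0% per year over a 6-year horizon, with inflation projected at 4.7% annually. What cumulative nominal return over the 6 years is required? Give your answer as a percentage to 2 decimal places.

Required annual nominal rate: (1+3.0%)(1+4.7%) − 1 = 7.841%.
Cumulative over 6 years: (1 + 0.07841)^6 − 1 ≈ 0.57291.

57.29%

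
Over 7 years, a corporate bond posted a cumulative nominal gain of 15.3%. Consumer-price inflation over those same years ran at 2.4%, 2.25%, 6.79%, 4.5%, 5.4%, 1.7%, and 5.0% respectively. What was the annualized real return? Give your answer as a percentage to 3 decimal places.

Cumulative inflation factor: 1.024 × 1.0225 × 1.0679 × 1.045 × 1.054 × 1.017 × 1.050 ≈ 1.31511.
Nominal growth factor: 1.15300. Real growth factor = 1.15300 / 1.31511 ≈ 0.87673.
Annualized: 0.87673^(1/7) − 1 ≈ -0.01862.

-1.862%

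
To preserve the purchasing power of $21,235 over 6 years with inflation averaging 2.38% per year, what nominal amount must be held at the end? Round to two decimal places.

$24,453.61

Cumulative price-level factor: (1+2.38%)^6 ≈ 1.1515710843.
The nominal amount required is $21,235 scaled up by that factor.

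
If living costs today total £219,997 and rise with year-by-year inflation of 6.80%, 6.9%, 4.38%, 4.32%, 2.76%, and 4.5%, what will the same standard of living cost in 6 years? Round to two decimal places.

£293,691.23

Cumulative price-level factor: 1.0680 × 1.069 × 1.0438 × 1.0432 × 1.0276 × 1.045 ≈ 1.3349783262.
The nominal amount required is £219,997 scaled up by that factor.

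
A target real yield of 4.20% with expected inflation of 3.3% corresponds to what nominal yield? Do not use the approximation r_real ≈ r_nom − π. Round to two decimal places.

7.64%

By the Fisher equation, 1 + r_nom = (1 + 4.20%)(1 + 3.3%) = 1.0420 × 1.033 = 1.076386.
So r_nom = 7.6386%.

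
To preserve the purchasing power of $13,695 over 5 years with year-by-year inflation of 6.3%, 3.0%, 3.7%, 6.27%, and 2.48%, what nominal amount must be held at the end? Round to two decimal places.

$16,934.06

Cumulative price-level factor: 1.063 × 1.030 × 1.037 × 1.0627 × 1.0248 ≈ 1.2365140144.
Multiplying $13,695 by the price-level factor gives the future nominal sum.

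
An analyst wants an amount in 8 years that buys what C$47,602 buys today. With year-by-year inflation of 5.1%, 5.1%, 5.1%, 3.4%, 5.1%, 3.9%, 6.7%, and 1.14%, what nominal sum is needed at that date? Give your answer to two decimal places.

C$67,337.89

Cumulative price-level factor: 1.051 × 1.051 × 1.051 × 1.034 × 1.051 × 1.039 × 1.067 × 1.0114 ≈ 1.4146021674.
The nominal amount required is C$47,602 scaled up by that factor.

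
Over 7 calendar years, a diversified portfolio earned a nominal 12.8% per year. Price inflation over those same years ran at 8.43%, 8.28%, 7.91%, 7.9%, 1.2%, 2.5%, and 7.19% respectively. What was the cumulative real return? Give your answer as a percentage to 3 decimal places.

52.871%

Cumulative inflation factor: 1.0843 × 1.0828 × 1.0791 × 1.079 × 1.012 × 1.025 × 1.0719 ≈ 1.51999.
Nominal growth factor: 2.32361. Real growth factor = 2.32361 / 1.51999 ≈ 1.52871.
Total real return ≈ 52.8707%.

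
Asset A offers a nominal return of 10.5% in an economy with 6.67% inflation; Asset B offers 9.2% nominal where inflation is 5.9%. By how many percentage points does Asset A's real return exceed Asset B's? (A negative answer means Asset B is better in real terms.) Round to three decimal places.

Asset A real return: 1.105/1.0667 − 1 = 3.5905%.
Asset B real return: 1.092/1.059 − 1 = 3.1161%.
Difference: 3.5905 − 3.1161 = 0.4744 pp.

0.474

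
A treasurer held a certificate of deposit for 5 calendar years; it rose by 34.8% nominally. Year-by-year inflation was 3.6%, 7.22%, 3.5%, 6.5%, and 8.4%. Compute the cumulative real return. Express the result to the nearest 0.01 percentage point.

1.56%

Cumulative inflation factor: 1.036 × 1.0722 × 1.035 × 1.065 × 1.084 ≈ 1.32726.
Nominal growth factor: 1.34800. Real growth factor = 1.34800 / 1.32726 ≈ 1.01563.
Total real return ≈ 1.5629%.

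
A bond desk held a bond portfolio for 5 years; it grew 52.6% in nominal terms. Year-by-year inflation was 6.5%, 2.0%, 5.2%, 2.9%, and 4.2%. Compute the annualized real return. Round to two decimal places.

4.49%

Cumulative inflation factor: 1.065 × 1.020 × 1.052 × 1.029 × 1.042 ≈ 1.22532.
Nominal growth factor: 1.52600. Real growth factor = 1.52600 / 1.22532 ≈ 1.24539.
Annualized: 1.24539^(1/5) − 1 ≈ 0.04487.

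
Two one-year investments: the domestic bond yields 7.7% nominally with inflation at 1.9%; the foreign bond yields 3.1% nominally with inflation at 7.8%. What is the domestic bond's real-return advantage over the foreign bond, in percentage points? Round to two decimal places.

10.05

The domestic bond real return: 1.077/1.019 − 1 = 5.692%.
The foreign bond real return: 1.031/1.078 − 1 = -4.360%.
Difference: 5.692 − (-4.360) = 10.052 pp.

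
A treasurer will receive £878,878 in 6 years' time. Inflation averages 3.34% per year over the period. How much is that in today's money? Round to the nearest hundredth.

Price-level factor over 6 years: (1 + 3.34%)^6 ≈ 1.2178975120.
Purchasing power today: £878,878 divided by that factor.

£721,635.43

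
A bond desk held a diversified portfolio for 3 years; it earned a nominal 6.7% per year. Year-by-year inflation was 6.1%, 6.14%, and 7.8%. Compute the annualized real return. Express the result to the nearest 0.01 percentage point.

0.02%

Cumulative inflation factor: 1.061 × 1.0614 × 1.078 ≈ 1.21398.
Nominal growth factor: 1.21477. Real growth factor = 1.21477 / 1.21398 ≈ 1.00065.
Annualized: 1.00065^(1/3) − 1 ≈ 0.00021.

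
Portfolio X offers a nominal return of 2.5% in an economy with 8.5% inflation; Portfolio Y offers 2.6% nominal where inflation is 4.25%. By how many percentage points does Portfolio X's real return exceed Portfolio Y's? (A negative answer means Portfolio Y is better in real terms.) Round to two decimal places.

Portfolio X real return: 1.025/1.085 − 1 = -5.530%.
Portfolio Y real return: 1.026/1.0425 − 1 = -1.583%.
Difference: -5.530 − (-1.583) = -3.947 pp.

-3.95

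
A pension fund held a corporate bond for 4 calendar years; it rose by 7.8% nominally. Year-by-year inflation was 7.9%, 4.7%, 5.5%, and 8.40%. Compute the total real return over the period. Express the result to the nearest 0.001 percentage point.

Cumulative inflation factor: 1.079 × 1.047 × 1.055 × 1.0840 ≈ 1.29196.
Nominal growth factor: 1.07800. Real growth factor = 1.07800 / 1.29196 ≈ 0.83439.
Total real return ≈ -16.5610%.

-16.561%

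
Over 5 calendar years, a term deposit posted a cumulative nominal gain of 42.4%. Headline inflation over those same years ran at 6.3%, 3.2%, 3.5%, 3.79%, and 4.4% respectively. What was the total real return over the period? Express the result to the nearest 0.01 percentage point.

Cumulative inflation factor: 1.063 × 1.032 × 1.035 × 1.0379 × 1.044 ≈ 1.23030.
Nominal growth factor: 1.42400. Real growth factor = 1.42400 / 1.23030 ≈ 1.15745.
Total real return ≈ 15.7446%.

15.74%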